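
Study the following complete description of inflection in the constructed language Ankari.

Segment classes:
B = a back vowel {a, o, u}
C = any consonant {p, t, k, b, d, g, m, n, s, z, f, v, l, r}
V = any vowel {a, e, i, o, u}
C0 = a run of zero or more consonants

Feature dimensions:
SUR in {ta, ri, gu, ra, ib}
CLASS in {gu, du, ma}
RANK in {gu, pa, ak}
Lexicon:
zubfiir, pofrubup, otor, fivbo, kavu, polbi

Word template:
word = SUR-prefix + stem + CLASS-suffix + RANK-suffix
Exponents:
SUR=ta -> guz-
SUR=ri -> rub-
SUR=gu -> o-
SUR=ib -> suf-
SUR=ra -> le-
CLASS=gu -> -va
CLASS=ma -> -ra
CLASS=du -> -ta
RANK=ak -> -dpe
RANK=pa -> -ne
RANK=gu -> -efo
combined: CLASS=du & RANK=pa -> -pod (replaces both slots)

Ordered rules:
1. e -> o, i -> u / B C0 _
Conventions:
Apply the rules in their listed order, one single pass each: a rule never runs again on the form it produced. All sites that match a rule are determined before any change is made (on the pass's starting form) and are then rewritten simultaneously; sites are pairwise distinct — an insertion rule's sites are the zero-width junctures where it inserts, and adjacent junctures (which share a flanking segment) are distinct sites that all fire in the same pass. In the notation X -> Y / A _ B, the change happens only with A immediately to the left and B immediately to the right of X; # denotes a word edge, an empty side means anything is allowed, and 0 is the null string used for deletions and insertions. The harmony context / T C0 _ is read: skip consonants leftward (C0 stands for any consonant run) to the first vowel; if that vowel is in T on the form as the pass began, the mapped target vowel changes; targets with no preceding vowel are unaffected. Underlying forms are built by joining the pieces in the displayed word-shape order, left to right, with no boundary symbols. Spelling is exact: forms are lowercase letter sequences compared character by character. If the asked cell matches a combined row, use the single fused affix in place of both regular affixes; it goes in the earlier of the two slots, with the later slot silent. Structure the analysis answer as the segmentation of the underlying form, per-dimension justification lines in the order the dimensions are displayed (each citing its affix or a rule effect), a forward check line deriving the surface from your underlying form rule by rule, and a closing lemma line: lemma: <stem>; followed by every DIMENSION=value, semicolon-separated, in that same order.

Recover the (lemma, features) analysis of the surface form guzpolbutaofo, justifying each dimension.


underlying: guz-polbi-ta-efo
SUR=ta - signalled by the affix guz-
CLASS=du - signalled by the affix -ta
RANK=gu - signalled by the affix -efo
check: guzpolbitaefo -> guzpolbutaofo
lemma: polbi; SUR=ta; CLASS=du; RANK=gu


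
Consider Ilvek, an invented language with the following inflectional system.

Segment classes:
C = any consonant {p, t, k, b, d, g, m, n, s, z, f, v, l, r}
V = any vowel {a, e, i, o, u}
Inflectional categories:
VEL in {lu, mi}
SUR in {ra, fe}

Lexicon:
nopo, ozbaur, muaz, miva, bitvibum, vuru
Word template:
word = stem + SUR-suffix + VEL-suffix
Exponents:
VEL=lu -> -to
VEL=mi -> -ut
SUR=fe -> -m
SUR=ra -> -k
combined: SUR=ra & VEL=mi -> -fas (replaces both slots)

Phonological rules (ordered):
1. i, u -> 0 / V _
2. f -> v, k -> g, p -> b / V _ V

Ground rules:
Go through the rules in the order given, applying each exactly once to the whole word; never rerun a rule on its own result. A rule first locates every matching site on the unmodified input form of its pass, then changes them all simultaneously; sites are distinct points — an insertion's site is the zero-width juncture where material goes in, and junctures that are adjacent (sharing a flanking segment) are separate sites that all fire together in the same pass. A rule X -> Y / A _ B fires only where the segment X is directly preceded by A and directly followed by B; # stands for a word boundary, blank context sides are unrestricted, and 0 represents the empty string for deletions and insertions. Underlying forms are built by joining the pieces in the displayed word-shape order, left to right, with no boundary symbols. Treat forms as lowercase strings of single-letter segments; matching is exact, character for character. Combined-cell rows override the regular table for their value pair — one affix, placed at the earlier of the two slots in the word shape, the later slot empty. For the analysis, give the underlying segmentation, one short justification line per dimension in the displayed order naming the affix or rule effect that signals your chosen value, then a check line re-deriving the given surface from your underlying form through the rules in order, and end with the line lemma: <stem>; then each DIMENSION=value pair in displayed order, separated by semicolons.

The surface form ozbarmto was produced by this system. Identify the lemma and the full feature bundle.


underlying: ozbaur-m-to
VEL=lu - signalled by the affix -to
SUR=fe - signalled by the affix -m
check: ozbaurmto -> ozbarmto -> ozbarmto
lemma: ozbaur; VEL=lu; SUR=fe


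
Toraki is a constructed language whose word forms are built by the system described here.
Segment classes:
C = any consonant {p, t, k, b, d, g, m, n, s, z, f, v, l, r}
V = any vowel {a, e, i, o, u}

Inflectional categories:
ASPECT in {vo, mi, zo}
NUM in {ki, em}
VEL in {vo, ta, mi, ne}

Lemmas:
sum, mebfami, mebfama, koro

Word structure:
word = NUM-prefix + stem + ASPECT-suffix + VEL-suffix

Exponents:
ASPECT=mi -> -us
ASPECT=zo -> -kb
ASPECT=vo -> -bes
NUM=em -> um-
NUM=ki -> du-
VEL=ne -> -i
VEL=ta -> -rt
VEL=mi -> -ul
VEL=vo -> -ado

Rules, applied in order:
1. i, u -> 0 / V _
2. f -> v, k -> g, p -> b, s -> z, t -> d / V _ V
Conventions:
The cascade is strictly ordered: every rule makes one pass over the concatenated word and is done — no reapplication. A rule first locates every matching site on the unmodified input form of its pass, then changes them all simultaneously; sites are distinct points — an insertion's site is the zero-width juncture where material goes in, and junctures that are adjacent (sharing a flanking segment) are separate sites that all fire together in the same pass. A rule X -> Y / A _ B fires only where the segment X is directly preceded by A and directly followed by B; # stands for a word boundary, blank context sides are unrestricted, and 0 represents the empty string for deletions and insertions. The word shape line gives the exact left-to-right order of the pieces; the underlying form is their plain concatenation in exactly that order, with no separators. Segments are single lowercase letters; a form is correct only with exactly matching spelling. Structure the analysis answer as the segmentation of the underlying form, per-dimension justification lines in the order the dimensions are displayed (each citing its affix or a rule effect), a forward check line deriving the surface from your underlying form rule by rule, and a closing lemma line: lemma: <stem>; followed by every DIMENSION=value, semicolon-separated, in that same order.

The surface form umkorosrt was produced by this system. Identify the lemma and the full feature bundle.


underlying: um-koro-us-rt
ASPECT=mi - signalled by the affix -us
NUM=em - signalled by the affix um-
VEL=ta - signalled by the affix -rt
check: umkorousrt -> umkorosrt -> umkorosrt
lemma: koro; ASPECT=mi; NUM=em; VEL=ta


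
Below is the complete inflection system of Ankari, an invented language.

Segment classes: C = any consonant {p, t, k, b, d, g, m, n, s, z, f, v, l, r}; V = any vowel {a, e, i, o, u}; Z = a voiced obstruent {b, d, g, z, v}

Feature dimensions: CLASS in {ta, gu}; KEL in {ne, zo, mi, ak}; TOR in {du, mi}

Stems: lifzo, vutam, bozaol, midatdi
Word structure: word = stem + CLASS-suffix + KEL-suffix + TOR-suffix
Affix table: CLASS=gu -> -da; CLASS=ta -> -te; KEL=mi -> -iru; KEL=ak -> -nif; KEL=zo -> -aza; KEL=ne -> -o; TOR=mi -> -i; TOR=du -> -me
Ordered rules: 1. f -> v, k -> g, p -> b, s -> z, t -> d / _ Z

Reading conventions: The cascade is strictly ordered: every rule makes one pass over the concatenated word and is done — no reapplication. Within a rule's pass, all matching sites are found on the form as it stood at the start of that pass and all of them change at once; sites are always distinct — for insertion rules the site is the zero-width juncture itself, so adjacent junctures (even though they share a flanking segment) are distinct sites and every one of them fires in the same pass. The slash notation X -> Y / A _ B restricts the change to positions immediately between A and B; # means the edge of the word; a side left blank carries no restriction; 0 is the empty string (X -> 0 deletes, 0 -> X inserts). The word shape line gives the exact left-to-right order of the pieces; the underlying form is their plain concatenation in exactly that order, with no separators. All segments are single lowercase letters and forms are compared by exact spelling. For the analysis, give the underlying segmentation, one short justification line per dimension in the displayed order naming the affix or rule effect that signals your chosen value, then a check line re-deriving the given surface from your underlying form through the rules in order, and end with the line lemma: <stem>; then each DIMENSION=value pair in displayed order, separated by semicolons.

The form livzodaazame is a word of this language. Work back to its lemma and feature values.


underlying: lifzo-da-aza-me
CLASS=gu - signalled by the affix -da
KEL=zo - signalled by the affix -aza
TOR=du - signalled by the affix -me
check: lifzodaazame -> livzodaazame
lemma: lifzo; CLASS=gu; KEL=zo; TOR=du


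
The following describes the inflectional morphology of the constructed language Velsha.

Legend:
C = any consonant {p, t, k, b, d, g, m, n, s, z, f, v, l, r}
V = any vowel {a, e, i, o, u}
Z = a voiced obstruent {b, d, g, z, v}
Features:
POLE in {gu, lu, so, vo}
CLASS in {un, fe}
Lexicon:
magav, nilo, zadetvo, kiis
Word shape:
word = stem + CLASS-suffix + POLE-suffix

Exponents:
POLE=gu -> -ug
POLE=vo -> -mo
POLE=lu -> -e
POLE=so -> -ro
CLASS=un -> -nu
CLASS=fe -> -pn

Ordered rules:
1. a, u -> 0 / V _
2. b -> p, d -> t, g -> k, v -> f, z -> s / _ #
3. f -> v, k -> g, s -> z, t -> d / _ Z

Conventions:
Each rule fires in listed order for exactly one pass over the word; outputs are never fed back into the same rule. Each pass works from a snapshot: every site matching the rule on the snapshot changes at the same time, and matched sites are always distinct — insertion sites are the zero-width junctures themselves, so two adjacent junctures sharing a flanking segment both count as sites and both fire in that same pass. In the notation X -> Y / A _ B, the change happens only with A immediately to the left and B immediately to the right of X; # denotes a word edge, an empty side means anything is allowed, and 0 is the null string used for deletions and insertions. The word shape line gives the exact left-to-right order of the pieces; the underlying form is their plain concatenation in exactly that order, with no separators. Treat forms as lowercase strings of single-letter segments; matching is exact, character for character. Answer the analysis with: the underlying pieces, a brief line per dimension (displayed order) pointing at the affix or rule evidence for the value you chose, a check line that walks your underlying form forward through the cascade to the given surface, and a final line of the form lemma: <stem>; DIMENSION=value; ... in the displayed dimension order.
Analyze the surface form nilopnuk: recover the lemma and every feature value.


underlying: nilo-pn-ug
POLE=gu - signalled by the affix -ug
CLASS=fe - signalled by the affix -pn
check: nilopnug -> nilopnug -> nilopnuk -> nilopnuk
lemma: nilo; POLE=gu; CLASS=fe


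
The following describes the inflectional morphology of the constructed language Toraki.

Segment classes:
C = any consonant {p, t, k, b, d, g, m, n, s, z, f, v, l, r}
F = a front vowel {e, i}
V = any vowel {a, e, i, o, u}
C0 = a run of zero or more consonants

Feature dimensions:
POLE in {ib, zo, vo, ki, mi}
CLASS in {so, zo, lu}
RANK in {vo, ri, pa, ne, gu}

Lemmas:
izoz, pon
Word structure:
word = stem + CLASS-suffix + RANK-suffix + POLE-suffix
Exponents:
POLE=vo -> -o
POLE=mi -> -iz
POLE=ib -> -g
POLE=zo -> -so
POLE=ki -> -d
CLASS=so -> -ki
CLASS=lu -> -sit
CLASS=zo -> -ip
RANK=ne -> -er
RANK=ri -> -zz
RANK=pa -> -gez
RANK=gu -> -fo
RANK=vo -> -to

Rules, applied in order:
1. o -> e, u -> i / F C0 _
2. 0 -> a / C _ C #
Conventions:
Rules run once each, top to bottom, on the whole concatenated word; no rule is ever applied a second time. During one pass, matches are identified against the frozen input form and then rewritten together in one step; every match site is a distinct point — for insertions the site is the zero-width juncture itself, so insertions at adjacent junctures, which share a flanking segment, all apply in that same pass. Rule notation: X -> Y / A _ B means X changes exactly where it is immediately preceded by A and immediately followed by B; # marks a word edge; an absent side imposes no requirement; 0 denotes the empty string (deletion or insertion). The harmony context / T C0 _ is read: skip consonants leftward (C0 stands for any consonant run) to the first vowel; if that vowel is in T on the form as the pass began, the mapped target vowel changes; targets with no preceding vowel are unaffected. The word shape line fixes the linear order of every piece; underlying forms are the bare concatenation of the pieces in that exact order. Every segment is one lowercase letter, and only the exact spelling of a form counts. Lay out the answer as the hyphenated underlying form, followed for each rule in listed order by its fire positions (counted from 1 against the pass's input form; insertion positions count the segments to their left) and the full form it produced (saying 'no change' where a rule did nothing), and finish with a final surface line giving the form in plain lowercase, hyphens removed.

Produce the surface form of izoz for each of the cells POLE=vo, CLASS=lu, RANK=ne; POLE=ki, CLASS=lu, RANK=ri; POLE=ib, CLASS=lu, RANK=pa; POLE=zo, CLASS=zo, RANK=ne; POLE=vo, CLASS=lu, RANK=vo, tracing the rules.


cell POLE=vo, CLASS=lu, RANK=ne:
underlying: izoz-sit-er-o
1. o -> e, u -> i / F C0 _: fires at position(s) 3, 10: izezsitere
2. 0 -> a / C _ C #: no change
surface: izezsitere

cell POLE=ki, CLASS=lu, RANK=ri:
underlying: izoz-sit-zz-d
1. o -> e, u -> i / F C0 _: fires at position(s) 3: izezsitzzd
2. 0 -> a / C _ C #: inserts after position(s) 9: izezsitzzad
surface: izezsitzzad

cell POLE=ib, CLASS=lu, RANK=pa:
underlying: izoz-sit-gez-g
1. o -> e, u -> i / F C0 _: fires at position(s) 3: izezsitgezg
2. 0 -> a / C _ C #: inserts after position(s) 10: izezsitgezag
surface: izezsitgezag

cell POLE=zo, CLASS=zo, RANK=ne:
underlying: izoz-ip-er-so
1. o -> e, u -> i / F C0 _: fires at position(s) 3, 10: izeziperse
2. 0 -> a / C _ C #: no change
surface: izeziperse

cell POLE=vo, CLASS=lu, RANK=vo:
underlying: izoz-sit-to-o
1. o -> e, u -> i / F C0 _: fires at position(s) 3, 9: izezsitteo
2. 0 -> a / C _ C #: no change
surface: izezsitteo


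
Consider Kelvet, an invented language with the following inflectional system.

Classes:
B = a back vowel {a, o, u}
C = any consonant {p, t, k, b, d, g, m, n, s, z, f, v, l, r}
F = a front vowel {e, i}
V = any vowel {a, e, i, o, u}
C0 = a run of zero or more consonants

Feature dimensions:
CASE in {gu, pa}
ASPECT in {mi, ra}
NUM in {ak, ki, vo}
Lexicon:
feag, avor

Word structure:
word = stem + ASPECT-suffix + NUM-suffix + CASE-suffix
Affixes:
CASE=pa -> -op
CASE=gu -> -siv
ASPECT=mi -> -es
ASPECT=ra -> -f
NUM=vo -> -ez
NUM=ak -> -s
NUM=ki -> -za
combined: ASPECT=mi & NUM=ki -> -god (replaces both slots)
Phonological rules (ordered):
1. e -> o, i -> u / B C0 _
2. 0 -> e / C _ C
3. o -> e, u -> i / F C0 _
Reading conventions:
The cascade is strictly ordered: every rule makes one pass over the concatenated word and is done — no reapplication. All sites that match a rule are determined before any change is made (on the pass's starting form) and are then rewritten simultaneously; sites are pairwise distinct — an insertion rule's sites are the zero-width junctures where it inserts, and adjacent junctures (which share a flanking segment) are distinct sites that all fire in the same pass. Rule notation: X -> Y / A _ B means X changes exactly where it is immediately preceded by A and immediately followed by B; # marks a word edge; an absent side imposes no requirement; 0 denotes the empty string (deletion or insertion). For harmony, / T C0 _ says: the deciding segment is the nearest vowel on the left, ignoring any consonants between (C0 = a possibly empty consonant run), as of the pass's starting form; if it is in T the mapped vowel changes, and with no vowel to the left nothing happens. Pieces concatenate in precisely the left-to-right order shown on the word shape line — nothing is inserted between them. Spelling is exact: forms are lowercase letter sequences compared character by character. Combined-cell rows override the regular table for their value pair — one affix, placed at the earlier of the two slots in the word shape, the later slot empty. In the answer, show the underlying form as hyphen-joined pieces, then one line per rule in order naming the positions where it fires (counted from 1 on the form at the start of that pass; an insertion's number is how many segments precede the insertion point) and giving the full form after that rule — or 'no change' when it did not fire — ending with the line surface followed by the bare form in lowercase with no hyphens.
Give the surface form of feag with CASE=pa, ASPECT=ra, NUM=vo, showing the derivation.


underlying: feag-f-ez-op
1. e -> o, i -> u / B C0 _: fires at position(s) 6: feagfozop
2. 0 -> e / C _ C: inserts after position(s) 4: feagefozop
3. o -> e, u -> i / F C0 _: fires at position(s) 7: feagefezop
surface: feagefezop


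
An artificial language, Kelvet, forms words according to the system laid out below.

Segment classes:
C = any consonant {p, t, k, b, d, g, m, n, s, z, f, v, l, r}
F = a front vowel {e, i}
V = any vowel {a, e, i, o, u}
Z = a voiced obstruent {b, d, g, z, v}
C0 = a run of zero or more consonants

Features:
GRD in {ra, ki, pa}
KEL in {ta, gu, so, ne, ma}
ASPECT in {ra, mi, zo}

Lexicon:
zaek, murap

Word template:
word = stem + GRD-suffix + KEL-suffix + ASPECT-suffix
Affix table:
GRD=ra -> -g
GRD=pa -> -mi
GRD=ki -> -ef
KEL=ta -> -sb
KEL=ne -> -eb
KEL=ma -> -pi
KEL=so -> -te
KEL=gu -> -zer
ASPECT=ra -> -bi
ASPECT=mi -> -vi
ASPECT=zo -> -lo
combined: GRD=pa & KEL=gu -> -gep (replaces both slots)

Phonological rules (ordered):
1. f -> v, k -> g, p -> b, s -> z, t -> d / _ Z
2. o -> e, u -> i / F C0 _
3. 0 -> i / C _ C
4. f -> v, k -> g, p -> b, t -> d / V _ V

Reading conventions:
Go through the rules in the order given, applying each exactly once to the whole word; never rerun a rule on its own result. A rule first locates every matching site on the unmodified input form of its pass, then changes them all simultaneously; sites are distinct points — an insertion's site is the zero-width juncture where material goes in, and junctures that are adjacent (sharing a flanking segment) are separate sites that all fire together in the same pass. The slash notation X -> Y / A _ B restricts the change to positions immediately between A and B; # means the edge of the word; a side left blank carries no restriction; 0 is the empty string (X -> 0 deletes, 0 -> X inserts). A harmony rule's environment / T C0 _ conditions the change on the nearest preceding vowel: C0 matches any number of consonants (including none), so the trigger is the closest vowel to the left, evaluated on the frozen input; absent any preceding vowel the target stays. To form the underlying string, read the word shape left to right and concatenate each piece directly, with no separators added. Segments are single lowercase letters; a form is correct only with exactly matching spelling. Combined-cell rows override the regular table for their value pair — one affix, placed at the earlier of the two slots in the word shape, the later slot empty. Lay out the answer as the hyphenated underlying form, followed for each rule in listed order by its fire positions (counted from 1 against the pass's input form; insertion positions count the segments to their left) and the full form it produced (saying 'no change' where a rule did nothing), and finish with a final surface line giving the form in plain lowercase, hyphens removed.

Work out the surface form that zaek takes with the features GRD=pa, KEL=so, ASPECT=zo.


underlying: zaek-mi-te-lo
1. f -> v, k -> g, p -> b, s -> z, t -> d / _ Z: no change
2. o -> e, u -> i / F C0 _: fires at position(s) 10: zaekmitele
3. 0 -> i / C _ C: inserts after position(s) 4: zaekimitele
4. f -> v, k -> g, p -> b, t -> d / V _ V: fires at position(s) 4, 8: zaegimidele
surface: zaegimidele


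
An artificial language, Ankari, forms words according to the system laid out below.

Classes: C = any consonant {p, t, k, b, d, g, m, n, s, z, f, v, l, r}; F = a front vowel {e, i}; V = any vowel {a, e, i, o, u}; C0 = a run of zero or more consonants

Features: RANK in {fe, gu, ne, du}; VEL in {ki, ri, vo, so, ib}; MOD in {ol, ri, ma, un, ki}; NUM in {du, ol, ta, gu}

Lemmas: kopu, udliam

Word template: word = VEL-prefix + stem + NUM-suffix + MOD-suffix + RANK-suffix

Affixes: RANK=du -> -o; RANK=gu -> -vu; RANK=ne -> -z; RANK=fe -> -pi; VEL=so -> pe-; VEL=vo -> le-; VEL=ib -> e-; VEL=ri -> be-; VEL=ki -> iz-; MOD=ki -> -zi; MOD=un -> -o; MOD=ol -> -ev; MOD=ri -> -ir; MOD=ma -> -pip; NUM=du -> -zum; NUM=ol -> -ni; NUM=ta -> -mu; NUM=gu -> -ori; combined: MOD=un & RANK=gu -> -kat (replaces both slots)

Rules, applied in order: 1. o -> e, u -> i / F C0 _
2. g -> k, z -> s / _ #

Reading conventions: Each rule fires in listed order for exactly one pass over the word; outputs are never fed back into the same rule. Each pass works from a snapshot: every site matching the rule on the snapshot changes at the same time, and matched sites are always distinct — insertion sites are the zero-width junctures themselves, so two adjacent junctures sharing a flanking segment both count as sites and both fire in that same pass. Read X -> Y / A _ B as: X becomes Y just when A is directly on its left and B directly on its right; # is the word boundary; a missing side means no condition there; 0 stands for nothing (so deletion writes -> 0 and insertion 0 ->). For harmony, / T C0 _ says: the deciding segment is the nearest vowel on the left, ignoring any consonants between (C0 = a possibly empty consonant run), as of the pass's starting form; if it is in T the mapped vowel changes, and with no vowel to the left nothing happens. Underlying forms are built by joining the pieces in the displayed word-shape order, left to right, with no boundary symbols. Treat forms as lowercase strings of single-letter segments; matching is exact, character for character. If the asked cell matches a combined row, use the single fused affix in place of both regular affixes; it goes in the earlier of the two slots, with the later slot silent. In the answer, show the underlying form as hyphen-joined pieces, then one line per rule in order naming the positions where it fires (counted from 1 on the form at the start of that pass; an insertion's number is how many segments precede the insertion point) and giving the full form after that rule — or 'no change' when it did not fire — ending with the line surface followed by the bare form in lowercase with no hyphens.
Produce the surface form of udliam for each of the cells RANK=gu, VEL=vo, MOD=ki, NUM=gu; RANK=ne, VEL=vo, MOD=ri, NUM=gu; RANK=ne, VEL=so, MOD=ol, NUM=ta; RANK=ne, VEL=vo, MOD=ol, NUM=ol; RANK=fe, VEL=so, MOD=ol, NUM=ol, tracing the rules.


cell RANK=gu, VEL=vo, MOD=ki, NUM=gu:
underlying: le-udliam-ori-zi-vu
1. o -> e, u -> i / F C0 _: fires at position(s) 3, 15: leidliamorizivi
2. g -> k, z -> s / _ #: no change
surface: leidliamorizivi

cell RANK=ne, VEL=vo, MOD=ri, NUM=gu:
underlying: le-udliam-ori-ir-z
1. o -> e, u -> i / F C0 _: fires at position(s) 3: leidliamoriirz
2. g -> k, z -> s / _ #: fires at position(s) 14: leidliamoriirs
surface: leidliamoriirs

cell RANK=ne, VEL=so, MOD=ol, NUM=ta:
underlying: pe-udliam-mu-ev-z
1. o -> e, u -> i / F C0 _: fires at position(s) 3: peidliammuevz
2. g -> k, z -> s / _ #: fires at position(s) 13: peidliammuevs
surface: peidliammuevs

cell RANK=ne, VEL=vo, MOD=ol, NUM=ol:
underlying: le-udliam-ni-ev-z
1. o -> e, u -> i / F C0 _: fires at position(s) 3: leidliamnievz
2. g -> k, z -> s / _ #: fires at position(s) 13: leidliamnievs
surface: leidliamnievs

cell RANK=fe, VEL=so, MOD=ol, NUM=ol:
underlying: pe-udliam-ni-ev-pi
1. o -> e, u -> i / F C0 _: fires at position(s) 3: peidliamnievpi
2. g -> k, z -> s / _ #: no change
surface: peidliamnievpi


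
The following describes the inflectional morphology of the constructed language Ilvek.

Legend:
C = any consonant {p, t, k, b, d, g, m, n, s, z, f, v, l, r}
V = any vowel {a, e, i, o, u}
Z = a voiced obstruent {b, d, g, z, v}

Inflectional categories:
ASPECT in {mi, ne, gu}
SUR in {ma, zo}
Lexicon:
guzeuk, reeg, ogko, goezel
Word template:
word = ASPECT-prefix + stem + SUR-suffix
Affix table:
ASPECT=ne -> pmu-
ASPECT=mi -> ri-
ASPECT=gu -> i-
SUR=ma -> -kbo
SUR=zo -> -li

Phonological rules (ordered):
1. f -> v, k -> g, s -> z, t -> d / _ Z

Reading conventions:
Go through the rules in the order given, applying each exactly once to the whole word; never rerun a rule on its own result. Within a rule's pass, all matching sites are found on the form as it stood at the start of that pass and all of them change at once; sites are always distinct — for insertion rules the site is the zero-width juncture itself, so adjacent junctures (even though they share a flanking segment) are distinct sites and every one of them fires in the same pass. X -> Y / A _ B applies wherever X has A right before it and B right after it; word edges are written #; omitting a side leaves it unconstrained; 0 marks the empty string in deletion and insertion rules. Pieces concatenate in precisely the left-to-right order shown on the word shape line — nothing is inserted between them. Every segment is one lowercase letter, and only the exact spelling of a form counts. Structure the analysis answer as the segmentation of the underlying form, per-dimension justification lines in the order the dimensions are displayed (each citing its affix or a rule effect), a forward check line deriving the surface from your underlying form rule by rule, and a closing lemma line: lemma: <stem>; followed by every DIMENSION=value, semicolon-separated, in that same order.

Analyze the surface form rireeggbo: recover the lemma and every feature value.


underlying: ri-reeg-kbo
ASPECT=mi - signalled by the affix ri-
SUR=ma - signalled by the affix -kbo
check: rireegkbo -> rireeggbo
lemma: reeg; ASPECT=mi; SUR=ma


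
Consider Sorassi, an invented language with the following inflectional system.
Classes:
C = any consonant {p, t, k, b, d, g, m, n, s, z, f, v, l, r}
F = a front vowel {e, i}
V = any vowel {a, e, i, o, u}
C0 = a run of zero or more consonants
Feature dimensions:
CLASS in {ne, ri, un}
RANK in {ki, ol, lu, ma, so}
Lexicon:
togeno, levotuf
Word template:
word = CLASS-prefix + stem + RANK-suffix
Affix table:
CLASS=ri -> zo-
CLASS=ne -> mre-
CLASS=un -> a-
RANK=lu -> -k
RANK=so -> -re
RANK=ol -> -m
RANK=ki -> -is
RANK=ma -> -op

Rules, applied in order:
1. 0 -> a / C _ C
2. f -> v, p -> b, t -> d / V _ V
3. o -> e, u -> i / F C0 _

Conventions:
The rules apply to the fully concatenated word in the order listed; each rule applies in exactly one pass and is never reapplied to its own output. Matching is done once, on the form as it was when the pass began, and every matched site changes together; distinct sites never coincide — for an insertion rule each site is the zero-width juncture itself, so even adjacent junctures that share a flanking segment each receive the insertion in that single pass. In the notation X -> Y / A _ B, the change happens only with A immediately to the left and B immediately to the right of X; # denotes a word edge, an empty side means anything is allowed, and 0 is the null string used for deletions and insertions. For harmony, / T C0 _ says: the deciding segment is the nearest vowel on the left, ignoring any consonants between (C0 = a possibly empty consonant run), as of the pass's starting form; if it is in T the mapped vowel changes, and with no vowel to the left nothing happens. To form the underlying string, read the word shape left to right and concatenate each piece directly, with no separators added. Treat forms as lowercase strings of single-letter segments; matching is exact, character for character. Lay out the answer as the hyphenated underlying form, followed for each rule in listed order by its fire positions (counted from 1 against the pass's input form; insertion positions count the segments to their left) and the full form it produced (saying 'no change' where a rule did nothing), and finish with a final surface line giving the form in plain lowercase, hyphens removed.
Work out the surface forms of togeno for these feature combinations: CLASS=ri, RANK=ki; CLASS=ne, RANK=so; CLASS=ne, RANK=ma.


cell CLASS=ri, RANK=ki:
underlying: zo-togeno-is
1. 0 -> a / C _ C: no change
2. f -> v, p -> b, t -> d / V _ V: fires at position(s) 3: zodogenois
3. o -> e, u -> i / F C0 _: fires at position(s) 8: zodogeneis
surface: zodogeneis

cell CLASS=ne, RANK=so:
underlying: mre-togeno-re
1. 0 -> a / C _ C: inserts after position(s) 1: maretogenore
2. f -> v, p -> b, t -> d / V _ V: fires at position(s) 5: maredogenore
3. o -> e, u -> i / F C0 _: fires at position(s) 6, 10: maredegenere
surface: maredegenere

cell CLASS=ne, RANK=ma:
underlying: mre-togeno-op
1. 0 -> a / C _ C: inserts after position(s) 1: maretogenoop
2. f -> v, p -> b, t -> d / V _ V: fires at position(s) 5: maredogenoop
3. o -> e, u -> i / F C0 _: fires at position(s) 6, 10: maredegeneop
surface: maredegeneop


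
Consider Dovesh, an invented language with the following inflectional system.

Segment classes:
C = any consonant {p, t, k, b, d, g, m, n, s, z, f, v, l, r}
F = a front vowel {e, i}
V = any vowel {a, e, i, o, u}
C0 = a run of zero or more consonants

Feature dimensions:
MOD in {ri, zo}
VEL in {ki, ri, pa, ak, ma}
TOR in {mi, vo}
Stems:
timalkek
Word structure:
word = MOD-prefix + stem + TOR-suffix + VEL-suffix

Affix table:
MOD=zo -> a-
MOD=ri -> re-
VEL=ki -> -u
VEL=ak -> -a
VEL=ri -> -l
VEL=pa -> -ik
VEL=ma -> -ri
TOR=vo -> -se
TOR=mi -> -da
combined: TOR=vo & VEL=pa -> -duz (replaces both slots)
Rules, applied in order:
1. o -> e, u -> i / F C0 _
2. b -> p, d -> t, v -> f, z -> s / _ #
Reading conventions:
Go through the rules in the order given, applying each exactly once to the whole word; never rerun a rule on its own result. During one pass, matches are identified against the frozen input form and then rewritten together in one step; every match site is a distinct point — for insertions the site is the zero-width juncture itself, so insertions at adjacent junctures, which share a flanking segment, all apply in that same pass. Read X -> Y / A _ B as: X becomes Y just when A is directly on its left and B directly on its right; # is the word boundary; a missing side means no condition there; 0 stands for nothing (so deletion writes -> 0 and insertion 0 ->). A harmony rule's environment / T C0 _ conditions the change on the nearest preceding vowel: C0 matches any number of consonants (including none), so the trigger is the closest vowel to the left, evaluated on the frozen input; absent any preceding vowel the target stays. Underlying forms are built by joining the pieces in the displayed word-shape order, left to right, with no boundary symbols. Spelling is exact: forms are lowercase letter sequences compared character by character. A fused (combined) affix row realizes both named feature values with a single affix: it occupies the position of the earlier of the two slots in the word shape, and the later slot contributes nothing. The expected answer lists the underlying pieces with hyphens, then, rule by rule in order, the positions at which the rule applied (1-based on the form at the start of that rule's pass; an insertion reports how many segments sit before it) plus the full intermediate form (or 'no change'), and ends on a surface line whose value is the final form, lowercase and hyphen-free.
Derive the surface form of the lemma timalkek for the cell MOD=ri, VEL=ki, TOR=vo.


underlying: re-timalkek-se-u
1. o -> e, u -> i / F C0 _: fires at position(s) 13: retimalkeksei
2. b -> p, d -> t, v -> f, z -> s / _ #: no change
surface: retimalkeksei


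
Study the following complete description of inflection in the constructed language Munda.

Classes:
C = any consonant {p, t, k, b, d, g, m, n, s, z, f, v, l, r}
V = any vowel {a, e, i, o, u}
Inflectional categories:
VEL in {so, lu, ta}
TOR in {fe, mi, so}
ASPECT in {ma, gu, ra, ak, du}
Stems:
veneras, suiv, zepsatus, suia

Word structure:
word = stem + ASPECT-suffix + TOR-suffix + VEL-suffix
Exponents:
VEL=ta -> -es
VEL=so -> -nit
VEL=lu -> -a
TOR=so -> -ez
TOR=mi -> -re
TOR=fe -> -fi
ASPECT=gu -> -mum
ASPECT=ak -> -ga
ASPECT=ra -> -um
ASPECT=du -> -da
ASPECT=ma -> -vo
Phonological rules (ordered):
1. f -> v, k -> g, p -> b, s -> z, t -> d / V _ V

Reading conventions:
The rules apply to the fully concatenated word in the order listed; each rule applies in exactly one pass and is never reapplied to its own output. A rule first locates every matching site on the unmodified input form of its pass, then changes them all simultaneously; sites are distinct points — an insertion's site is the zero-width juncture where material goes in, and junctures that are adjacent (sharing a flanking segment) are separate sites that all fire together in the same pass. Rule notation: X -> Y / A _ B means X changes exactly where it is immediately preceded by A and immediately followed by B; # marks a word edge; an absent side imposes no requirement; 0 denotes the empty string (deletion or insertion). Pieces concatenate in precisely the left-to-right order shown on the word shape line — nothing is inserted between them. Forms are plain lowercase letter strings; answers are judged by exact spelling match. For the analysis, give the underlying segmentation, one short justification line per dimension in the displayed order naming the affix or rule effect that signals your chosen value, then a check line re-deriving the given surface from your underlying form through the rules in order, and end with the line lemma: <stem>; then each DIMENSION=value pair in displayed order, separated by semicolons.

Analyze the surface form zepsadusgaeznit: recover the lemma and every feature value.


underlying: zepsatus-ga-ez-nit
VEL=so - signalled by the affix -nit
TOR=so - signalled by the affix -ez
ASPECT=ak - signalled by the affix -ga
check: zepsatusgaeznit -> zepsadusgaeznit
lemma: zepsatus; VEL=so; TOR=so; ASPECT=ak


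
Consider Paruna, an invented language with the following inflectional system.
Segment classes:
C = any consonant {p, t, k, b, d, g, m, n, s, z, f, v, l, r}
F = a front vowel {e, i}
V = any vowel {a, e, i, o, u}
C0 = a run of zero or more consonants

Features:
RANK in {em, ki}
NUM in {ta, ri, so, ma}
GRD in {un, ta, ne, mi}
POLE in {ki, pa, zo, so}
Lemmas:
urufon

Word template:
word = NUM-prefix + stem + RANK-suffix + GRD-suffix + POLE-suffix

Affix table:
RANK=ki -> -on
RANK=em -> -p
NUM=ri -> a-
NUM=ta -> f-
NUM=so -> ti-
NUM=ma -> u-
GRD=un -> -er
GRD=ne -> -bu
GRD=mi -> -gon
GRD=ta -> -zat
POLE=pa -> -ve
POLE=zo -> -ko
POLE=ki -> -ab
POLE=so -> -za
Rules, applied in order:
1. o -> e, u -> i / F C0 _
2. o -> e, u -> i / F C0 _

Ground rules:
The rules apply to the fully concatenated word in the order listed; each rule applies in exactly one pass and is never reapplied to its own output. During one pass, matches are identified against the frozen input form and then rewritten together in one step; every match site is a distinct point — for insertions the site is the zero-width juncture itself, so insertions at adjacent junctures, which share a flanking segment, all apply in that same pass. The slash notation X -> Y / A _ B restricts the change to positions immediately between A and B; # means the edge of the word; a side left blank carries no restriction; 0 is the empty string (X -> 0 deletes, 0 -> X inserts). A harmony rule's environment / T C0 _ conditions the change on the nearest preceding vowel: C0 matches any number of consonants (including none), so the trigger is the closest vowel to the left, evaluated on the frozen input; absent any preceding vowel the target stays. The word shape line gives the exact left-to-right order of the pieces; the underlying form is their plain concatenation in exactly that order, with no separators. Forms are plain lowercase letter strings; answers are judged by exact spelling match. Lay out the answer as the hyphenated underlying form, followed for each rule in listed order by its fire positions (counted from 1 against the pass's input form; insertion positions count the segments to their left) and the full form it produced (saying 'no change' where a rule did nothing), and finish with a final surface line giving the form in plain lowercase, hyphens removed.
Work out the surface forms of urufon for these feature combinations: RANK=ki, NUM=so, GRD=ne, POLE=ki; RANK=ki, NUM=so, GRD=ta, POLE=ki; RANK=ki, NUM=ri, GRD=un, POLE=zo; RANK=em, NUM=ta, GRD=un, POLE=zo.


cell RANK=ki, NUM=so, GRD=ne, POLE=ki:
underlying: ti-urufon-on-bu-ab
1. o -> e, u -> i / F C0 _: fires at position(s) 3: tiirufononbuab
2. o -> e, u -> i / F C0 _: fires at position(s) 5: tiirifononbuab
surface: tiirifononbuab

cell RANK=ki, NUM=so, GRD=ta, POLE=ki:
underlying: ti-urufon-on-zat-ab
1. o -> e, u -> i / F C0 _: fires at position(s) 3: tiirufononzatab
2. o -> e, u -> i / F C0 _: fires at position(s) 5: tiirifononzatab
surface: tiirifononzatab

cell RANK=ki, NUM=ri, GRD=un, POLE=zo:
underlying: a-urufon-on-er-ko
1. o -> e, u -> i / F C0 _: fires at position(s) 13: aurufononerke
2. o -> e, u -> i / F C0 _: no change
surface: aurufononerke

cell RANK=em, NUM=ta, GRD=un, POLE=zo:
underlying: f-urufon-p-er-ko
1. o -> e, u -> i / F C0 _: fires at position(s) 12: furufonperke
2. o -> e, u -> i / F C0 _: no change
surface: furufonperke


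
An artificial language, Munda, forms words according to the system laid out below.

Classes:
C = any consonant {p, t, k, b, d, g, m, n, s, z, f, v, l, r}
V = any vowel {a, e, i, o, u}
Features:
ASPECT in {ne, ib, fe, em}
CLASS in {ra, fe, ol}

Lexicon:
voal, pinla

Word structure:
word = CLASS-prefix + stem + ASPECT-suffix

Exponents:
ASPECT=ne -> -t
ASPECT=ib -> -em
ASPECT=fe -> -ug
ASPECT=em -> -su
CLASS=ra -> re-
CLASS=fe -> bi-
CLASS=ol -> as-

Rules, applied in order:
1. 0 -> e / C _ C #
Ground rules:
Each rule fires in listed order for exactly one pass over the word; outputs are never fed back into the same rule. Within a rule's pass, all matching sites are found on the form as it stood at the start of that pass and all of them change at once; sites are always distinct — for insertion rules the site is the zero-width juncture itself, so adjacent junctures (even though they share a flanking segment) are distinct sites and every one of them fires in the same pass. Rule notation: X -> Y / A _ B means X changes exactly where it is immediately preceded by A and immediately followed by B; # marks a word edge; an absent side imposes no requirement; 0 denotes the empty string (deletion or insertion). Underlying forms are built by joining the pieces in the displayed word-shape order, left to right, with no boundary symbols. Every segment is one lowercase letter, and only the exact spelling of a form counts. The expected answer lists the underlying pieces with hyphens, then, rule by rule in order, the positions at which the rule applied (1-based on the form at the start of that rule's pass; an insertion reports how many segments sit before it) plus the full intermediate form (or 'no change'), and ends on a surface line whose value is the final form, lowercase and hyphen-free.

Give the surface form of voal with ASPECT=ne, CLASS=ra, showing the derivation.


underlying: re-voal-t
1. 0 -> e / C _ C #: inserts after position(s) 6: revoalet
surface: revoalet
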